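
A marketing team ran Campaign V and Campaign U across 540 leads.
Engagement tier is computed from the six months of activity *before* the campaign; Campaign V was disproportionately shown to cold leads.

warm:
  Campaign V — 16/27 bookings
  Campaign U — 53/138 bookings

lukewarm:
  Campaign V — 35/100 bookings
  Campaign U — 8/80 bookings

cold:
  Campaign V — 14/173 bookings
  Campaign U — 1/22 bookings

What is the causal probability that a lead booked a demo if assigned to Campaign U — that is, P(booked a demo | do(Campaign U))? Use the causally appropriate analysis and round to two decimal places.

0.17

Here engagement tier is a common cause — it drives both which campaign a case falls under and the outcome. The crude comparison mixes populations; the stratum-specific rates are the causally relevant ones.
Standardising Campaign U to the population engagement tier mix: 0.306·53/138 + 0.333·8/80 + 0.361·1/22 = 0.167.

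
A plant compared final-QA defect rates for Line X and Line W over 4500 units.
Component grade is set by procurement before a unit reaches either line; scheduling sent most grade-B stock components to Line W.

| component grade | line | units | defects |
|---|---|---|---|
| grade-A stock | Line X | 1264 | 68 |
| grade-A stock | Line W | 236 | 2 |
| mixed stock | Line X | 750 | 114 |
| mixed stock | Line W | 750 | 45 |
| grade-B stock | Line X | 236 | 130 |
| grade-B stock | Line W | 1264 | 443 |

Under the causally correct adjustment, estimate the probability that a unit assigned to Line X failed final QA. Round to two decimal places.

Here component grade is a common cause — it drives both which line a case falls under and the outcome. The crude comparison mixes populations; the stratum-specific rates are the causally relevant ones.
Standardising Line X to the population component grade mix: 0.333·68/1264 + 0.333·114/750 + 0.333·130/236 = 0.252.

0.25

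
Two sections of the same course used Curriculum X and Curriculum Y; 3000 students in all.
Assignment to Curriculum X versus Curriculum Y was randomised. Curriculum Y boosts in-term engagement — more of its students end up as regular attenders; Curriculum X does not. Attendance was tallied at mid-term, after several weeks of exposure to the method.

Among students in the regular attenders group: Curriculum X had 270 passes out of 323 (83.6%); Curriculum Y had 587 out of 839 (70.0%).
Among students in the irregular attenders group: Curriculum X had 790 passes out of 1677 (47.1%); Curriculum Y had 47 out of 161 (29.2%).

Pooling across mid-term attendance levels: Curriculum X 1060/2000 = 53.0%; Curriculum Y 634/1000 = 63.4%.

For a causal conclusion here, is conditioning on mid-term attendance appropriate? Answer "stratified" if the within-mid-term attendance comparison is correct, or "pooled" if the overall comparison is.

The mid-term attendance-specific comparison favours Curriculum X throughout, but the pooled figures favour Curriculum Y. The question is whether to condition on mid-term attendance.
Mid-term attendance lies on the pathway teaching method → mid-term attendance → outcome, so adjusting for it blocks the indirect effect. For the total causal effect of teaching method, use the unadjusted pooled rates.
Pooled: Curriculum X 53.0% vs Curriculum Y 63.4%; Curriculum Y is higher overall.

pooled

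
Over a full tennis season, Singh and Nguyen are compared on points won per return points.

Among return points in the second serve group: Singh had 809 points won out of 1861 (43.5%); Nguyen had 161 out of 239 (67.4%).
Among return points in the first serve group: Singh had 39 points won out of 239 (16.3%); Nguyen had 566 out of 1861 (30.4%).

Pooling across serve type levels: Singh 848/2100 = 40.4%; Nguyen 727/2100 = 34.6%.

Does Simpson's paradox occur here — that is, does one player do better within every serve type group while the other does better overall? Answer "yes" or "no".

Within each serve type level (second serve 43.5% vs 67.4%; first serve 16.3% vs 30.4%), Nguyen has the higher rate every time. Pooled: 40.4% vs 34.6% — Singh has the higher rate overall. The two comparisons disagree.

yes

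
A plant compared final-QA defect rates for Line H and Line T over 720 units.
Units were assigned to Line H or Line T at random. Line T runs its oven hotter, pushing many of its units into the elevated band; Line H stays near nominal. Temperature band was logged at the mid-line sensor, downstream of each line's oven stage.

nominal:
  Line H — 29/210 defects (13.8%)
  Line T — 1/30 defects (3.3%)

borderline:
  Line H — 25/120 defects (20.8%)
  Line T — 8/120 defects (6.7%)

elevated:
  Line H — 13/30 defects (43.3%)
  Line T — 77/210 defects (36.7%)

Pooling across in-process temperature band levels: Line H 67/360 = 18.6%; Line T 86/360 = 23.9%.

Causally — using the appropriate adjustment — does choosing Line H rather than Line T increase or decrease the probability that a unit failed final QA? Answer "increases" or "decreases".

decreases

Stratifying would compare lines among units the lines themselves sorted into in-process temperature band groups — a form of selection on an intermediate. The unconditioned pooled rates give the total causal effect.
Pooled: Line H 18.6% vs Line T 23.9%; Line H is lower overall.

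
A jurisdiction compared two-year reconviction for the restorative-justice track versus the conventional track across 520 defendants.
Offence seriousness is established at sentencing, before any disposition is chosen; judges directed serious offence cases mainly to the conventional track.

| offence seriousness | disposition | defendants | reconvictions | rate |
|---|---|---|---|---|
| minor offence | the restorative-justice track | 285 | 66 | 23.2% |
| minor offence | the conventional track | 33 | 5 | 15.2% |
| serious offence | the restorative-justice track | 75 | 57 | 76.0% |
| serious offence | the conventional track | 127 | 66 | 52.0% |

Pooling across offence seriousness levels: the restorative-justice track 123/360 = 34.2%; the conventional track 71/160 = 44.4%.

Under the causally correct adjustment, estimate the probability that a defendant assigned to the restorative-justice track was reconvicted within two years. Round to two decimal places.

0.44

Within every offence seriousness level the conventional track has the lower rate, yet pooled the restorative-justice track does — Simpson's reversal.
Offence seriousness differs across dispositions for reasons unrelated to any effect of the disposition itself, and it separately predicts the outcome — a classic confounder. We must compare within offence seriousness levels.
Standardising the restorative-justice track to the population offence seriousness mix: 0.612·66/285 + 0.388·57/75 = 0.437.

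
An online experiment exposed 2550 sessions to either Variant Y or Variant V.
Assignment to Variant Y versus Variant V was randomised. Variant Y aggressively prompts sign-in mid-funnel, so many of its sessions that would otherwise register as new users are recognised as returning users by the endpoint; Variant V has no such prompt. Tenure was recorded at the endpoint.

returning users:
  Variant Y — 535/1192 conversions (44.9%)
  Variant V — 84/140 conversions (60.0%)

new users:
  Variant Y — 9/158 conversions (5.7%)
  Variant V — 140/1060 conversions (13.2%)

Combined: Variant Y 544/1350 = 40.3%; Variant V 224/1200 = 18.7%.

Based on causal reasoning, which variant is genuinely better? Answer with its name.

Variant Y

Variant V is higher inside every user tenure stratum but Variant Y is higher in aggregate. Whether to stratify depends on how user tenure relates to the variant.
User tenure is downstream of the variant. One should not condition on a consequence of treatment, so the overall rates are the right comparison.
Pooled: Variant Y 40.3% vs Variant V 18.7%; Variant Y is higher overall.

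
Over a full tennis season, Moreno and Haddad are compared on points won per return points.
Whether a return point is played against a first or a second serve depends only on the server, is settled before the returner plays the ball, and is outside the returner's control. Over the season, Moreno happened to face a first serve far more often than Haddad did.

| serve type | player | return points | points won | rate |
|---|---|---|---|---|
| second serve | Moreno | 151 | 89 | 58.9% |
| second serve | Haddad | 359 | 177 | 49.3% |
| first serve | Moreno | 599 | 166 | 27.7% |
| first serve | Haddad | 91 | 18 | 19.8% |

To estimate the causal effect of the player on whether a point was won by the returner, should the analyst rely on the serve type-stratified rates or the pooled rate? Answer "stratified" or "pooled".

stratified

Nothing the player does changes serve type; the imbalance is an allocation artefact. With serve type also predicting the outcome, the pooled figure is confounded, and the within-stratum comparison is the causal one.
Within each level — second serve: 58.9% vs 49.3%; first serve: 27.7% vs 19.8% — Moreno is higher every time.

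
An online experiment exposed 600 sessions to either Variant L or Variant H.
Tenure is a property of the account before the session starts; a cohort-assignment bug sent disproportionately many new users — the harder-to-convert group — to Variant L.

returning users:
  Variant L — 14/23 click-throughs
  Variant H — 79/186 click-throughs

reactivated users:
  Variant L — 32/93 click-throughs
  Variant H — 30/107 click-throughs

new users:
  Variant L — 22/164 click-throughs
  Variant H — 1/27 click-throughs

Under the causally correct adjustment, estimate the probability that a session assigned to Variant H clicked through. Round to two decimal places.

0.25

Nothing the variant does changes user tenure; the imbalance is an allocation artefact. With user tenure also predicting the outcome, the pooled figure is confounded, and the within-stratum comparison is the causal one.
Standardising Variant H to the population user tenure mix: 0.348·79/186 + 0.333·30/107 + 0.318·1/27 = 0.253.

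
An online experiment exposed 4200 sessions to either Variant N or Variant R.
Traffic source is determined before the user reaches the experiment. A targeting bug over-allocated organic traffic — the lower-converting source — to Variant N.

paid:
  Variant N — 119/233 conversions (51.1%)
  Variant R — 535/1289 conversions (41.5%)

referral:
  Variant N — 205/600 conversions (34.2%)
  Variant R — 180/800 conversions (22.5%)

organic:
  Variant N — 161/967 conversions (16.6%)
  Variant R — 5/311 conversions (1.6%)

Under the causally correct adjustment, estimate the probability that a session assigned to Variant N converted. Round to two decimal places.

Traffic source is set before the variant has any effect — it is not caused by the variant — and it independently drives the outcome. That makes it a confounder, so the causal comparison is within traffic source levels.
Standardising Variant N to the population traffic source mix: 0.362·119/233 + 0.333·205/600 + 0.304·161/967 = 0.350.

0.35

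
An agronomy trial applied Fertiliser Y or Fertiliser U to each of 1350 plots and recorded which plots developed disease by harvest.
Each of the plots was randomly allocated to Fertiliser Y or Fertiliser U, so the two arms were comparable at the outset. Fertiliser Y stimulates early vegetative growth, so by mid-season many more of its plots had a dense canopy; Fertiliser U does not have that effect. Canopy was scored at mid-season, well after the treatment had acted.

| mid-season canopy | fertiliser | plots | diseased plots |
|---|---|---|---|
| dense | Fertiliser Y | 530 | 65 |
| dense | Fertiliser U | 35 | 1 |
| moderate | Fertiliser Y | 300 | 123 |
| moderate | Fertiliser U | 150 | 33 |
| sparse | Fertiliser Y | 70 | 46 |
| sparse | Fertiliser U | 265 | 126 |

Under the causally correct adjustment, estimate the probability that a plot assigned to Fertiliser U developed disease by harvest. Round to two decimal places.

0.36

Mid-season canopy here is a post-treatment variable shaped by the fertiliser; conditioning on it would introduce bias rather than remove it. The overall comparison is the causal one.
So P(outcome | do(Fertiliser U)) is just the pooled rate for Fertiliser U: 160/450 = 0.356.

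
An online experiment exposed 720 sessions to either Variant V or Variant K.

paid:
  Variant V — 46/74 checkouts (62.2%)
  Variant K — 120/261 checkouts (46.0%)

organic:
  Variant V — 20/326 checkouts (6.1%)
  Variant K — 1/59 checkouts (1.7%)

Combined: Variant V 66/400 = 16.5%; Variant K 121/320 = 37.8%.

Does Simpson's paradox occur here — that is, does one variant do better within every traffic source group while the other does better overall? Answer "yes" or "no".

yes

Within each traffic source level (paid 62.2% vs 46.0%; organic 6.1% vs 1.7%), Variant V has the higher rate every time. Pooled: 16.5% vs 37.8% — Variant K has the higher rate overall. The two comparisons disagree.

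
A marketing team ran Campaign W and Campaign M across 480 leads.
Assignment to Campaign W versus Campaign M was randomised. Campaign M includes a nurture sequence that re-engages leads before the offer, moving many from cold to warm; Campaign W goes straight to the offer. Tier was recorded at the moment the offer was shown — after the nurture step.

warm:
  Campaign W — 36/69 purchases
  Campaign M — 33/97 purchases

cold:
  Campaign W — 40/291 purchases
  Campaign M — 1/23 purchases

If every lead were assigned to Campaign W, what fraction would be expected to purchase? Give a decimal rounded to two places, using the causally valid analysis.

Campaign W is higher inside every engagement tier stratum but Campaign M is higher in aggregate. Whether to stratify depends on how engagement tier relates to the campaign.
Engagement tier here is a post-treatment variable shaped by the campaign; conditioning on it would introduce bias rather than remove it. The overall comparison is the causal one.
So P(outcome | do(Campaign W)) is just the pooled rate for Campaign W: 76/360 = 0.211.

0.21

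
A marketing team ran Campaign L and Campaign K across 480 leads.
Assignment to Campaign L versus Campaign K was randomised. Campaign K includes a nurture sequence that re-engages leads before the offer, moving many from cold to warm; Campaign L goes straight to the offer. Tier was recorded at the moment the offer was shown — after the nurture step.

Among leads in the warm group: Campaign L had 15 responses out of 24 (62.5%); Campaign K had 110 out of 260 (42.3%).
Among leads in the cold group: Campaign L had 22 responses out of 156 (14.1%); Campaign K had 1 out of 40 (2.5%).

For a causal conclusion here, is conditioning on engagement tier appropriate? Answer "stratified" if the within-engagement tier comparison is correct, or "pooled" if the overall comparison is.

Within every engagement tier level Campaign L has the higher rate, yet pooled Campaign K does — Simpson's reversal.
Stratifying would compare campaigns among leads the campaigns themselves sorted into engagement tier groups — a form of selection on an intermediate. The unconditioned pooled rates give the total causal effect.
Pooled: Campaign L 20.6% vs Campaign K 37.0%; Campaign K is higher overall.

pooled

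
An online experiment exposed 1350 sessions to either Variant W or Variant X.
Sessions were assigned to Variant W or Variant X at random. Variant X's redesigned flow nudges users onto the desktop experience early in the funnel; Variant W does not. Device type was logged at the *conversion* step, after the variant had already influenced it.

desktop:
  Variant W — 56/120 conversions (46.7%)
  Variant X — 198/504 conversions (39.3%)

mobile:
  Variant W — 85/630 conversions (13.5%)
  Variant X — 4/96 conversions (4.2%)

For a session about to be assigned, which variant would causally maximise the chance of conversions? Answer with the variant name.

Variant X

The distribution of device type is itself part of what the variant does — it is an intermediate outcome. Holding it fixed would remove that part of the effect; the total effect is the pooled difference.
Pooled: Variant W 18.8% vs Variant X 33.7%; Variant X is higher overall.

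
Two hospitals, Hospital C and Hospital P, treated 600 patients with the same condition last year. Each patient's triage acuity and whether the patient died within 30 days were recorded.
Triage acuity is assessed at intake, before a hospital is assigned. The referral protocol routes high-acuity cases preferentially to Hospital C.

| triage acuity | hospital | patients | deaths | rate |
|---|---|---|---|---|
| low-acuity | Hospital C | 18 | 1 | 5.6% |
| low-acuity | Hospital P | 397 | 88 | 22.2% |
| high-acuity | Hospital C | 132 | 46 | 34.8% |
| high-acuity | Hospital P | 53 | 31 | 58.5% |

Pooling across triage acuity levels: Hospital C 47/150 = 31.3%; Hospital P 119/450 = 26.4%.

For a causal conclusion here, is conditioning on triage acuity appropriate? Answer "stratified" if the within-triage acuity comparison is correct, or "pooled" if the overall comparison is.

stratified

The stratified and pooled comparisons disagree (Hospital C wins within each triage acuity; Hospital P wins overall), so the answer turns on the causal role of triage acuity.
The imbalance in triage acuity arose from how patients were allocated, not from anything the hospital did; and triage acuity independently affects the outcome. The pooled gap is confounded — condition on triage acuity.
Within each level — low-acuity: 5.6% vs 22.2%; high-acuity: 34.8% vs 58.5% — Hospital C is lower every time.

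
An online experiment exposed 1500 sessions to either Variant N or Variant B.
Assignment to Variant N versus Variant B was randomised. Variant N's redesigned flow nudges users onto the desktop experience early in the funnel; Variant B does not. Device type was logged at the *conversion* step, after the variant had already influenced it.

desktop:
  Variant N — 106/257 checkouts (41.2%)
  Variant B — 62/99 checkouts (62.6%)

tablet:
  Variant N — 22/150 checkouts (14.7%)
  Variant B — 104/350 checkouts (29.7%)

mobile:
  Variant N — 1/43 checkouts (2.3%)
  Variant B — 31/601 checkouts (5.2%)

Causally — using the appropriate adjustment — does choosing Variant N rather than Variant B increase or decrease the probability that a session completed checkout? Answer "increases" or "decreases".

increases

The stratified and pooled comparisons disagree (Variant B wins within each device type; Variant N wins overall), so the answer turns on the causal role of device type.
Device type is recorded after the variant and is itself shifted by it — it sits on the causal path from variant to outcome. Conditioning on a mediator would strip out part of the effect we want; the pooled comparison gives the total causal effect.
Pooled: Variant N 28.7% vs Variant B 18.8%; Variant N is higher overall.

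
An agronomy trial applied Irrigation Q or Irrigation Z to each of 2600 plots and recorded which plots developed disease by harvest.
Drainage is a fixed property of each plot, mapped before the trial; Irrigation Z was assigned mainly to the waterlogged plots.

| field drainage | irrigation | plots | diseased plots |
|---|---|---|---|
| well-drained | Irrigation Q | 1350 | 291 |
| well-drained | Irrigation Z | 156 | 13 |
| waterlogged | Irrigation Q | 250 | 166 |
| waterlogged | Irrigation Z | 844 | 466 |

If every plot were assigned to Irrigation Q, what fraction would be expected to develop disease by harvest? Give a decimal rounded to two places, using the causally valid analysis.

The field drainage-specific comparison favours Irrigation Z throughout, but the pooled figures favour Irrigation Q. The question is whether to condition on field drainage.
Here field drainage is a common cause — it drives both which irrigation a case falls under and the outcome. The crude comparison mixes populations; the stratum-specific rates are the causally relevant ones.
Standardising Irrigation Q to the population field drainage mix: 0.579·291/1350 + 0.421·166/250 = 0.404.

0.40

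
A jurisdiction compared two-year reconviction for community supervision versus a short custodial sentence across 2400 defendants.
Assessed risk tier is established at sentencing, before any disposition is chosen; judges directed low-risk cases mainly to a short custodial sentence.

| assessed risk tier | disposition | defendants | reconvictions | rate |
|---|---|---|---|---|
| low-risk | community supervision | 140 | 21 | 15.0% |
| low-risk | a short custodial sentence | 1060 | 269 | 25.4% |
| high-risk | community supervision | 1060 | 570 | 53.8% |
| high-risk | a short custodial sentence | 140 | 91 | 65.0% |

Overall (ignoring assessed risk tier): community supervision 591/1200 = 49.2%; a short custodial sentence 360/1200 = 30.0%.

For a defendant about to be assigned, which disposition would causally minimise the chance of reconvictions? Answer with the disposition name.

Assessed risk tier differs across dispositions for reasons unrelated to any effect of the disposition itself, and it separately predicts the outcome — a classic confounder. We must compare within assessed risk tier levels.
Within each level — low-risk: 15.0% vs 25.4%; high-risk: 53.8% vs 65.0% — community supervision is lower every time.

community supervision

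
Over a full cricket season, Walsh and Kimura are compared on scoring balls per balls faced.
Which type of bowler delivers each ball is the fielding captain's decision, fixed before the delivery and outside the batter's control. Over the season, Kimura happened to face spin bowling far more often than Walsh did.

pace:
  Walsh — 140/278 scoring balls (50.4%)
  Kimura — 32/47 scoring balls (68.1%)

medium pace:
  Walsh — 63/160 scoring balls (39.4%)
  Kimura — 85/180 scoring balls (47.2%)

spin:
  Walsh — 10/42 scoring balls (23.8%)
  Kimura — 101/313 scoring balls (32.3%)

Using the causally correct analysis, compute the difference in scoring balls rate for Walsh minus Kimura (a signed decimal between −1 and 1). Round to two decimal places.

-0.11

Kimura is higher inside every bowling type stratum but Walsh is higher in aggregate. Whether to stratify depends on how bowling type relates to the player.
Bowling type satisfies the back-door criterion: it is not a descendant of the player, and it blocks the spurious path from player to outcome. Adjusting for it (i.e., using the within-bowling type rates) gives the causal effect.
Adjusting over the population distribution of bowling type: 0.319·(0.504−0.681) + 0.333·(0.394−0.472) + 0.348·(0.238−0.323) = -0.112.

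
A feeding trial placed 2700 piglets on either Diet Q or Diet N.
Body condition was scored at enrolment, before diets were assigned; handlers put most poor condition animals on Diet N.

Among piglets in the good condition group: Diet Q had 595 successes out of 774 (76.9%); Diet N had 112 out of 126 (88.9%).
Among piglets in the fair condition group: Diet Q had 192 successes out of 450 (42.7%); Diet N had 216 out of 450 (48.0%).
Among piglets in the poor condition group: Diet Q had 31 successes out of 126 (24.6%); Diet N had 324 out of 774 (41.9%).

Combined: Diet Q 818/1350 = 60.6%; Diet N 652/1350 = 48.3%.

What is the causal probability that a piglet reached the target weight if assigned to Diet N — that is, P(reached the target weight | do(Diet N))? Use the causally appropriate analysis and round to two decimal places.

Diet N is higher inside every starting body condition stratum but Diet Q is higher in aggregate. Whether to stratify depends on how starting body condition relates to the diet.
Starting body condition satisfies the back-door criterion: it is not a descendant of the diet, and it blocks the spurious path from diet to outcome. Adjusting for it (i.e., using the within-starting body condition rates) gives the causal effect.
Standardising Diet N to the population starting body condition mix: 0.333·112/126 + 0.333·216/450 + 0.333·324/774 = 0.596.

0.60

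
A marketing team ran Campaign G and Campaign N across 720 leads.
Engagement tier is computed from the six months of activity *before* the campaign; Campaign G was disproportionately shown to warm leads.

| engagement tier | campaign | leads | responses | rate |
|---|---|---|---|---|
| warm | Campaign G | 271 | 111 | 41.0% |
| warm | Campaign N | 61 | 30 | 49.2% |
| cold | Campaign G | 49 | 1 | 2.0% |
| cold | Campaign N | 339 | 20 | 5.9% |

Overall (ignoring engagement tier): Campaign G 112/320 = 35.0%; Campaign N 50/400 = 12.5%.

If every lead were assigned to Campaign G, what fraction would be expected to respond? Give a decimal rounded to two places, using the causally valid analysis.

Engagement tier is set before the campaign has any effect — it is not caused by the campaign — and it independently drives the outcome. That makes it a confounder, so the causal comparison is within engagement tier levels.
Standardising Campaign G to the population engagement tier mix: 0.461·111/271 + 0.539·1/49 = 0.200.

0.20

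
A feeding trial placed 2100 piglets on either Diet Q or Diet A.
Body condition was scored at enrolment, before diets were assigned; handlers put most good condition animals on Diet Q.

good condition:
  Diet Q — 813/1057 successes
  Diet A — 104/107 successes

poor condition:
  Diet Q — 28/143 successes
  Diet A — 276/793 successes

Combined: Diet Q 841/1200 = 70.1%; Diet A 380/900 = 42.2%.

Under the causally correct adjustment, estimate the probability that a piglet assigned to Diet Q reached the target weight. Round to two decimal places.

Here starting body condition is a common cause — it drives both which diet a case falls under and the outcome. The crude comparison mixes populations; the stratum-specific rates are the causally relevant ones.
Standardising Diet Q to the population starting body condition mix: 0.554·813/1057 + 0.446·28/143 = 0.514.

0.51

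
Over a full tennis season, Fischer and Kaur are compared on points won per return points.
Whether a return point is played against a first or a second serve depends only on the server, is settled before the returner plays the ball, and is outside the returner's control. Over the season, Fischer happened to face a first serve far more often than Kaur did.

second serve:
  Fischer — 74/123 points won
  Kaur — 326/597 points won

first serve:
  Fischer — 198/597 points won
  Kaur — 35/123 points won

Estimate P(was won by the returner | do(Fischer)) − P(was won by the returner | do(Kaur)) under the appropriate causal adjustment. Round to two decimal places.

+0.05

The stratified and pooled comparisons disagree (Fischer wins within each serve type; Kaur wins overall), so the answer turns on the causal role of serve type.
Serve type is set before the player has any effect — it is not caused by the player — and it independently drives the outcome. That makes it a confounder, so the causal comparison is within serve type levels.
Adjusting over the population distribution of serve type: 0.500·(0.602−0.546) + 0.500·(0.332−0.285) = +0.051.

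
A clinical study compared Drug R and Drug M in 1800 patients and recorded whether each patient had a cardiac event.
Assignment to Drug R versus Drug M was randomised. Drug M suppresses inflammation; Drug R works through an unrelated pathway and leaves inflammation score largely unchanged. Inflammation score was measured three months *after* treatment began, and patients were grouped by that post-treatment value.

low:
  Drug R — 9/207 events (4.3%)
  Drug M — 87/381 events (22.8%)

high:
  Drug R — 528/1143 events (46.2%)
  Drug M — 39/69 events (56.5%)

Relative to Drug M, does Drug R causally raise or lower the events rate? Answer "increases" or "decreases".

increases

The distribution of inflammation score is itself part of what the drug does — it is an intermediate outcome. Holding it fixed would remove that part of the effect; the total effect is the pooled difference.
Pooled: Drug R 39.8% vs Drug M 28.0%; Drug M is lower overall.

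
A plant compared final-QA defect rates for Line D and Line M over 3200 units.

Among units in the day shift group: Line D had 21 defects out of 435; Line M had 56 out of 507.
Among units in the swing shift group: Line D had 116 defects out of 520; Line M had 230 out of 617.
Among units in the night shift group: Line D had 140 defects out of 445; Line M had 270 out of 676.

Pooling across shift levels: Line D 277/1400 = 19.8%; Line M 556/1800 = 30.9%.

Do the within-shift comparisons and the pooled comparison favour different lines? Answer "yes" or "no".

Within each shift level (day shift 4.8% vs 11.0%; swing shift 22.3% vs 37.3%; night shift 31.5% vs 39.9%), Line D has the lower rate every time. Pooled: 19.8% vs 30.9% — Line D has the lower rate overall. They agree.

no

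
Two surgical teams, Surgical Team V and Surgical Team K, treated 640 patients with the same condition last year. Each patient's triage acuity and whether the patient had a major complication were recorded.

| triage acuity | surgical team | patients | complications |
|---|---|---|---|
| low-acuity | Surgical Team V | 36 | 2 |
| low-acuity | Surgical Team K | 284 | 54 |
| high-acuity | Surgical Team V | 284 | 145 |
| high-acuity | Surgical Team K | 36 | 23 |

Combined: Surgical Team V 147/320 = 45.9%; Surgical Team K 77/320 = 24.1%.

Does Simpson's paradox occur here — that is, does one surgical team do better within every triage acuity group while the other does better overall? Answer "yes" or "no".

Within each triage acuity level (low-acuity 5.6% vs 19.0%; high-acuity 51.1% vs 63.9%), Surgical Team V has the lower rate every time. Pooled: 45.9% vs 24.1% — Surgical Team K has the lower rate overall. The two comparisons disagree.

yes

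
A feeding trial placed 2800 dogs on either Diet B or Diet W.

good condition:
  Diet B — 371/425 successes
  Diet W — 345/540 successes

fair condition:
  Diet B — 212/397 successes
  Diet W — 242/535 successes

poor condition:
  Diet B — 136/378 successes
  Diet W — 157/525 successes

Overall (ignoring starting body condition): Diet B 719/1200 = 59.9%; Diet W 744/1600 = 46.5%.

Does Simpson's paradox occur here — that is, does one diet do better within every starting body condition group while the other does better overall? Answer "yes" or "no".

Within each starting body condition level (good condition 87.3% vs 63.9%; fair condition 53.4% vs 45.2%; poor condition 36.0% vs 29.9%), Diet B has the higher rate every time. Pooled: 59.9% vs 46.5% — Diet B has the higher rate overall. They agree.

no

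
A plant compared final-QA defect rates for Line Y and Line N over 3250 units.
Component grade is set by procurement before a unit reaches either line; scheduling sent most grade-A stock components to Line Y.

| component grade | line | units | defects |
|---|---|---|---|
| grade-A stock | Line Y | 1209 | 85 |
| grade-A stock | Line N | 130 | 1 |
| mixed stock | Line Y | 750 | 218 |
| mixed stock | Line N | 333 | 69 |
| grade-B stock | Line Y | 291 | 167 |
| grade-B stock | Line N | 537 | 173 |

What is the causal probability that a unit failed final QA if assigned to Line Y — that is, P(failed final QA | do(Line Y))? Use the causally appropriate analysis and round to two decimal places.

The imbalance in component grade arose from how units were allocated, not from anything the line did; and component grade independently affects the outcome. The pooled gap is confounded — condition on component grade.
Standardising Line Y to the population component grade mix: 0.412·85/1209 + 0.333·218/750 + 0.255·167/291 = 0.272.

0.27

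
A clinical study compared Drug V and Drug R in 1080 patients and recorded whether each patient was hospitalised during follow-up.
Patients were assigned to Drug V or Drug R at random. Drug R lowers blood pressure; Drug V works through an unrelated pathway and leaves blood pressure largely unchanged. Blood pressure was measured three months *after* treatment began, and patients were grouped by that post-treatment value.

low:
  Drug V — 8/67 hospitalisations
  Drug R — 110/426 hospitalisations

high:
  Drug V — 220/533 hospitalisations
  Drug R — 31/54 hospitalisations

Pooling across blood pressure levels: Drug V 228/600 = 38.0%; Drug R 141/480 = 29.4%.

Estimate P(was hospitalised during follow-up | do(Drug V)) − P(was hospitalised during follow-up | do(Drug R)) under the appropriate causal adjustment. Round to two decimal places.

Blood pressure here is a post-treatment variable shaped by the drug; conditioning on it would introduce bias rather than remove it. The overall comparison is the causal one.
The causal difference is the pooled difference: 0.380 − 0.294 = +0.086.

+0.09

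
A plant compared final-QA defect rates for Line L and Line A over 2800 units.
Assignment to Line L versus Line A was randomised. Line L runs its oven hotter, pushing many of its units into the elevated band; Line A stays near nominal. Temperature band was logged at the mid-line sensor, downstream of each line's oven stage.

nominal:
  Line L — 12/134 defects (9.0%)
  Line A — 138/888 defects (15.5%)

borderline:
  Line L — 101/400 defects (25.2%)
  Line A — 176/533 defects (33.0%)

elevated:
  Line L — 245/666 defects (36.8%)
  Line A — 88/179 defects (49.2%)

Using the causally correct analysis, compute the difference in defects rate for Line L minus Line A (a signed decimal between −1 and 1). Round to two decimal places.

The in-process temperature band-specific comparison favours Line L throughout, but the pooled figures favour Line A. The question is whether to condition on in-process temperature band.
In-process temperature band here is a post-treatment variable shaped by the line; conditioning on it would introduce bias rather than remove it. The overall comparison is the causal one.
The causal difference is the pooled difference: 0.298 − 0.251 = +0.047.

+0.05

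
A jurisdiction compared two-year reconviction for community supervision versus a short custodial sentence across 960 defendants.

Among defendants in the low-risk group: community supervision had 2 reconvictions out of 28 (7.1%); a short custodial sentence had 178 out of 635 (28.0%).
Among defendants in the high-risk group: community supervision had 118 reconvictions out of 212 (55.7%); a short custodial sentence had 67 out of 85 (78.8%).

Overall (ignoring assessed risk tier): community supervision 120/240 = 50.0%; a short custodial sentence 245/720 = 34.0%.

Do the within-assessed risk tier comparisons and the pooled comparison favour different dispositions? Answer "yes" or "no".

yes

Within each assessed risk tier level (low-risk 7.1% vs 28.0%; high-risk 55.7% vs 78.8%), community supervision has the lower rate every time. Pooled: 50.0% vs 34.0% — a short custodial sentence has the lower rate overall. The two comparisons disagree.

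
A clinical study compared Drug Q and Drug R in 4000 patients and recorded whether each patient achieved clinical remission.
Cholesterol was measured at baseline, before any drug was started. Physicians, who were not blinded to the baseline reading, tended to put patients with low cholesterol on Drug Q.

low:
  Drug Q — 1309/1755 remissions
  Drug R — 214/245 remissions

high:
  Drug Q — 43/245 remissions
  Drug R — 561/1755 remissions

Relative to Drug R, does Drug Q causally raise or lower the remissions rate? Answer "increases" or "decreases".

Nothing the drug does changes cholesterol; the imbalance is an allocation artefact. With cholesterol also predicting the outcome, the pooled figure is confounded, and the within-stratum comparison is the causal one.
Within each level — low: 74.6% vs 87.3%; high: 17.6% vs 32.0% — Drug R is higher every time.

decreases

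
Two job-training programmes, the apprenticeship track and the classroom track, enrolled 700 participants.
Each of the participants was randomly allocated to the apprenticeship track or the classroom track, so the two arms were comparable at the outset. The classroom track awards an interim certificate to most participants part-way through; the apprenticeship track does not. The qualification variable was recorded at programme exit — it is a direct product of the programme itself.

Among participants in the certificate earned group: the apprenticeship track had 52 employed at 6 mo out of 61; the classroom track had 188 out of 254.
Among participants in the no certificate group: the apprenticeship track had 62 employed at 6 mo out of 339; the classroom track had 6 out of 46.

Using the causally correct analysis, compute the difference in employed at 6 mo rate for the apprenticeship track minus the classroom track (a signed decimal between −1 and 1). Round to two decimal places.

The distribution of qualification attained during the programme is itself part of what the programme does — it is an intermediate outcome. Holding it fixed would remove that part of the effect; the total effect is the pooled difference.
The causal difference is the pooled difference: 0.285 − 0.647 = -0.362.

-0.36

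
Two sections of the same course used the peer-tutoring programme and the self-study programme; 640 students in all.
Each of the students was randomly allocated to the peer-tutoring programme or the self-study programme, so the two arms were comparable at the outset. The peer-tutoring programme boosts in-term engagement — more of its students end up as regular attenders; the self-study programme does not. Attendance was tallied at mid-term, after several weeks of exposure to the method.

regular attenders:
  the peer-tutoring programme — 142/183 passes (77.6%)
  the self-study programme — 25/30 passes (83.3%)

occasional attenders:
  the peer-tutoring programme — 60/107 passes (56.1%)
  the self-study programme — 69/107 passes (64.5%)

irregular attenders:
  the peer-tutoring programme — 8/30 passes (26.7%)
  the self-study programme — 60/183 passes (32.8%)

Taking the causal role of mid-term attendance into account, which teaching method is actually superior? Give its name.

the peer-tutoring programme

Within every mid-term attendance level the self-study programme has the higher rate, yet pooled the peer-tutoring programme does — Simpson's reversal.
Mid-term attendance is downstream of the teaching method. One should not condition on a consequence of treatment, so the overall rates are the right comparison.
Pooled: the peer-tutoring programme 65.6% vs the self-study programme 48.1%; the peer-tutoring programme is higher overall.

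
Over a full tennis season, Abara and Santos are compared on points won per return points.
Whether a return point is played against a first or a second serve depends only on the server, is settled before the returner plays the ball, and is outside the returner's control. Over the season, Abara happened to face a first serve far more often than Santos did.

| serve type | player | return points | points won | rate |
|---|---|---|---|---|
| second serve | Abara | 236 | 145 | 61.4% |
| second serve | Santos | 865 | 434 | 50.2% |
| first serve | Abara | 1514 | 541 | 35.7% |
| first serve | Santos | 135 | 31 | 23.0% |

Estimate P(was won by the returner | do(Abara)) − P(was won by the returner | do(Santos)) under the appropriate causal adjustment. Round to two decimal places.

+0.12

The stratified and pooled comparisons disagree (Abara wins within each serve type; Santos wins overall), so the answer turns on the causal role of serve type.
Nothing the player does changes serve type; the imbalance is an allocation artefact. With serve type also predicting the outcome, the pooled figure is confounded, and the within-stratum comparison is the causal one.
Adjusting over the population distribution of serve type: 0.400·(0.614−0.502) + 0.600·(0.357−0.230) = +0.122.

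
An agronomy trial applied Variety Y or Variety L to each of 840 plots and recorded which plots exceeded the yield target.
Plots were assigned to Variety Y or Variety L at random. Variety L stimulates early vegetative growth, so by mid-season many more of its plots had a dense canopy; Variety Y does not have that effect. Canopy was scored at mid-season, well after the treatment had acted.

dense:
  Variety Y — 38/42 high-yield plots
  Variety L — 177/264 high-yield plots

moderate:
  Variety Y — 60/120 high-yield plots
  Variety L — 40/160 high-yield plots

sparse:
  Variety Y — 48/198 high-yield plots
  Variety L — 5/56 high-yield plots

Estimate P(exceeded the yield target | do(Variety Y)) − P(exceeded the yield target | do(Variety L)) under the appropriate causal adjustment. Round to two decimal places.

-0.06

Stratifying would compare varietys among plots the varietys themselves sorted into mid-season canopy groups — a form of selection on an intermediate. The unconditioned pooled rates give the total causal effect.
The causal difference is the pooled difference: 0.406 − 0.463 = -0.057.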